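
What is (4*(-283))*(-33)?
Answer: 37356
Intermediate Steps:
(4*(-283))*(-33) = -1132*(-33) = 37356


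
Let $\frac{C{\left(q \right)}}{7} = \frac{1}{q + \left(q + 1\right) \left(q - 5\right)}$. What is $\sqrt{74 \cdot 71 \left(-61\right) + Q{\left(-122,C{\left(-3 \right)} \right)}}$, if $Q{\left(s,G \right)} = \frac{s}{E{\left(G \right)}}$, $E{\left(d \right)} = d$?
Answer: $\frac{2 i \sqrt{3928827}}{7} \approx 566.32 i$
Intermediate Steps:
$C{\left(q \right)} = \frac{7}{q + \left(1 + q\right) \left(-5 + q\right)}$ ($C{\left(q \right)} = \frac{7}{q + \left(q + 1\right) \left(q - 5\right)} = \frac{7}{q + \left(1 + q\right) \left(-5 + q\right)}$)
$Q{\left(s,G \right)} = \frac{s}{G}$
$\sqrt{74 \cdot 71 \left(-61\right) + Q{\left(-122,C{\left(-3 \right)} \right)}} = \sqrt{74 \cdot 71 \left(-61\right) - \frac{122}{7 \frac{1}{-5 + \left(-3\right)^{2} - -9}}} = \sqrt{5254 \left(-61\right) - \frac{122}{7 \frac{1}{-5 + 9 + 9}}} = \sqrt{-320494 - \frac{122}{7 \cdot \frac{1}{13}}} = \sqrt{-320494 - \frac{122}{\frac{7}{13}}} = \sqrt{-320494 - \frac{1586}{7}} = \sqrt{- \frac{2245044}{7}} = \frac{2 i \sqrt{3928827}}{7}$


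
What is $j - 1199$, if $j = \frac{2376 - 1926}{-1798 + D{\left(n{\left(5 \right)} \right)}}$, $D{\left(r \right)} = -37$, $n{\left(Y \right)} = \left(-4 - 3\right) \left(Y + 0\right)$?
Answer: $- \frac{440123}{367} \approx -1199.2$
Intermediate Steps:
$n{\left(Y \right)} = - 7 Y$
$j = - \frac{90}{367}$ ($j = \frac{2376 - 1926}{-1798 - 37} = \frac{450}{-1835} = 450 \left(- \frac{1}{1835}\right) = - \frac{90}{367} \approx -0.24523$)
$j - 1199 = - \frac{90}{367} - 1199 = - \frac{440123}{367}$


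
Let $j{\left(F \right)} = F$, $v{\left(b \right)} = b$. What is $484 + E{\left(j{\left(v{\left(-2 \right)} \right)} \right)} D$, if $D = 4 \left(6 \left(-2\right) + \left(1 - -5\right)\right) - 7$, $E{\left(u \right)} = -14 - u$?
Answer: $856$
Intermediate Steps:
$D = -31$ ($D = 4 \left(-12 + \left(1 + 5\right)\right) - 7 = 4 \left(-12 + 6\right) - 7 = 4 \left(-6\right) - 7 = -24 - 7 = -31$)
$484 + E{\left(j{\left(v{\left(-2 \right)} \right)} \right)} D = 484 + \left(-14 - -2\right) \left(-31\right) = 484 + \left(-14 + 2\right) \left(-31\right) = 484 - -372 = 484 + 372 = 856$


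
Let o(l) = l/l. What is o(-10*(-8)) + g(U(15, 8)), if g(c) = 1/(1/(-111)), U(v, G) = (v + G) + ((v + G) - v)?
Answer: -110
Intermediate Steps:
U(v, G) = v + 2*G (U(v, G) = (G + v) + ((G + v) - v) = (G + v) + G = v + 2*G)
o(l) = 1
g(c) = -111 (g(c) = 1/(-1/111) = -111)
o(-10*(-8)) + g(U(15, 8)) = 1 - 111 = -110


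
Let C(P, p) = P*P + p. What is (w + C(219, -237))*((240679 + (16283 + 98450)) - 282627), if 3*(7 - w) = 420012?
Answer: -6716090305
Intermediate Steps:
w = -139997 (w = 7 - ⅓*420012 = 7 - 140004 = -139997)
C(P, p) = p + P² (C(P, p) = P² + p = p + P²)
(w + C(219, -237))*((240679 + (16283 + 98450)) - 282627) = (-139997 + (-237 + 219²))*((240679 + (16283 + 98450)) - 282627) = (-139997 + (-237 + 47961))*((240679 + 114733) - 282627) = (-139997 + 47724)*(355412 - 282627) = -92273*72785 = -6716090305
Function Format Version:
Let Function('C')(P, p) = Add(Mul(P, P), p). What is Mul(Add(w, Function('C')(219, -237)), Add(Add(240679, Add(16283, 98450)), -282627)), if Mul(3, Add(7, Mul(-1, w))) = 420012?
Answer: -6716090305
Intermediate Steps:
w = -139997 (w = Add(7, Mul(Rational(-1, 3), 420012)) = Add(7, -140004) = -139997)
Function('C')(P, p) = Add(p, Pow(P, 2)) (Function('C')(P, p) = Add(Pow(P, 2), p) = Add(p, Pow(P, 2)))
Mul(Add(w, Function('C')(219, -237)), Add(Add(240679, Add(16283, 98450)), -282627)) = Mul(Add(-139997, Add(-237, Pow(219, 2))), Add(Add(240679, Add(16283, 98450)), -282627)) = Mul(Add(-139997, Add(-237, 47961)), Add(Add(240679, 114733), -282627)) = Mul(Add(-139997, 47724), Add(355412, -282627)) = Mul(-92273, 72785) = -6716090305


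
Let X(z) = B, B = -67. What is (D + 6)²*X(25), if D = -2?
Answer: -1072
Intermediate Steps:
X(z) = -67
(D + 6)²*X(25) = (-2 + 6)²*(-67) = 4²*(-67) = 16*(-67) = -1072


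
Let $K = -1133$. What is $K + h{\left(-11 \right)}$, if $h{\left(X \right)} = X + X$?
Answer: $-1155$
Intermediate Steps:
$h{\left(X \right)} = 2 X$
$K + h{\left(-11 \right)} = -1133 + 2 \left(-11\right) = -1133 - 22 = -1155$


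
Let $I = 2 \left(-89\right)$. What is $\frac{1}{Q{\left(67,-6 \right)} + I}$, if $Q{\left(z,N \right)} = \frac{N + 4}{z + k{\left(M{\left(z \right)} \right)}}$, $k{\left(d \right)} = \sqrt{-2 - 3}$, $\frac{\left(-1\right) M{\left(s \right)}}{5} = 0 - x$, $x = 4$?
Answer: $\frac{- \sqrt{5} + 67 i}{2 \left(- 5964 i + 89 \sqrt{5}\right)} \approx -0.005617 - 3.1398 \cdot 10^{-8} i$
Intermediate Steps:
$M{\left(s \right)} = 20$ ($M{\left(s \right)} = - 5 \left(0 - 4\right) = \left(-5\right) \left(-4\right) = 20$)
$k{\left(d \right)} = i \sqrt{5}$ ($k{\left(d \right)} = \sqrt{-5} = i \sqrt{5}$)
$I = -178$
$Q{\left(z,N \right)} = \frac{4 + N}{z + i \sqrt{5}}$ ($Q{\left(z,N \right)} = \frac{N + 4}{z + i \sqrt{5}} = \frac{4 + N}{z + i \sqrt{5}}$)
$\frac{1}{Q{\left(67,-6 \right)} + I} = \frac{1}{\frac{4 - 6}{67 + i \sqrt{5}} - 178} = \frac{1}{\frac{1}{67 + i \sqrt{5}} \left(-2\right) - 178} = \frac{1}{- \frac{2}{67 + i \sqrt{5}} - 178} = \frac{1}{-178 - \frac{2}{67 + i \sqrt{5}}}$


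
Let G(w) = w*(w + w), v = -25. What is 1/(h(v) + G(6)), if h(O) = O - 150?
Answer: -1/103 ≈ -0.0097087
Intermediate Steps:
G(w) = 2*w² (G(w) = w*(2*w) = 2*w²)
h(O) = -150 + O
1/(h(v) + G(6)) = 1/((-150 - 25) + 2*6²) = 1/(-175 + 2*36) = 1/(-175 + 72) = 1/(-103) = -1/103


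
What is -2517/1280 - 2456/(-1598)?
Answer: -439243/1022720 ≈ -0.42949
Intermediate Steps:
-2517/1280 - 2456/(-1598) = -2517*1/1280 - 2456*(-1/1598) = -2517/1280 + 1228/799 = -439243/1022720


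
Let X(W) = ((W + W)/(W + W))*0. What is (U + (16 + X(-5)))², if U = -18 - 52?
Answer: 2916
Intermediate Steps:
U = -70
X(W) = 0 (X(W) = ((2*W)/((2*W)))*0 = ((2*W)*(1/(2*W)))*0 = 1*0 = 0)
(U + (16 + X(-5)))² = (-70 + (16 + 0))² = (-70 + 16)² = (-54)² = 2916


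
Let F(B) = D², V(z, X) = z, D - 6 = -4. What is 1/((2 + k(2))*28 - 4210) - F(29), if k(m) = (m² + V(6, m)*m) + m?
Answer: -14601/3650 ≈ -4.0003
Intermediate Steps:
D = 2 (D = 6 - 4 = 2)
k(m) = m² + 7*m (k(m) = (m² + 6*m) + m = m² + 7*m)
F(B) = 4 (F(B) = 2² = 4)
1/((2 + k(2))*28 - 4210) - F(29) = 1/((2 + 2*(7 + 2))*28 - 4210) - 1*4 = 1/((2 + 2*9)*28 - 4210) - 4 = 1/((2 + 18)*28 - 4210) - 4 = 1/(20*28 - 4210) - 4 = 1/(560 - 4210) - 4 = 1/(-3650) - 4 = -1/3650 - 4 = -14601/3650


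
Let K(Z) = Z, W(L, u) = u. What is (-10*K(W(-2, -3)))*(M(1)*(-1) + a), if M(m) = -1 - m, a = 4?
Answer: 180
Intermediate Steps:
(-10*K(W(-2, -3)))*(M(1)*(-1) + a) = (-10*(-3))*((-1 - 1*1)*(-1) + 4) = 30*((-1 - 1)*(-1) + 4) = 30*(-2*(-1) + 4) = 30*(2 + 4) = 30*6 = 180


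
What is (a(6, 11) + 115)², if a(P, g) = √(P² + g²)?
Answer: (115 + √157)² ≈ 16264.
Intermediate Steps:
(a(6, 11) + 115)² = (√(6² + 11²) + 115)² = (√(36 + 121) + 115)² = (√157 + 115)² = (115 + √157)²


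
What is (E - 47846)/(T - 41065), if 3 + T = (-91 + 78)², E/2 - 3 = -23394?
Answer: 94628/40899 ≈ 2.3137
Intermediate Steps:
E = -46782 (E = 6 + 2*(-23394) = 6 - 46788 = -46782)
T = 166 (T = -3 + (-91 + 78)² = -3 + (-13)² = -3 + 169 = 166)
(E - 47846)/(T - 41065) = (-46782 - 47846)/(166 - 41065) = -94628/(-40899) = -94628*(-1/40899) = 94628/40899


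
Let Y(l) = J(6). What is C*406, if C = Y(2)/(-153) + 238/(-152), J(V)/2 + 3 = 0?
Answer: -1201151/1938 ≈ -619.79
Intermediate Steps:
J(V) = -6 (J(V) = -6 + 2*0 = -6 + 0 = -6)
Y(l) = -6
C = -5917/3876 (C = -6/(-153) + 238/(-152) = -6*(-1/153) + 238*(-1/152) = 2/51 - 119/76 = -5917/3876 ≈ -1.5266)
C*406 = -5917/3876*406 = -1201151/1938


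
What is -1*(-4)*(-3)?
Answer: -12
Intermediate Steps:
-1*(-4)*(-3) = 4*(-3) = -12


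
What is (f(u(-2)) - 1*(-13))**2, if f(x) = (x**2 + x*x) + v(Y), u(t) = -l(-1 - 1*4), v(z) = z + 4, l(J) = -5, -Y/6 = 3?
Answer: 2401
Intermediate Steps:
Y = -18 (Y = -6*3 = -18)
v(z) = 4 + z
u(t) = 5 (u(t) = -1*(-5) = 5)
f(x) = -14 + 2*x**2 (f(x) = (x**2 + x*x) + (4 - 18) = (x**2 + x**2) - 14 = 2*x**2 - 14 = -14 + 2*x**2)
(f(u(-2)) - 1*(-13))**2 = ((-14 + 2*5**2) - 1*(-13))**2 = ((-14 + 2*25) + 13)**2 = ((-14 + 50) + 13)**2 = (36 + 13)**2 = 49**2 = 2401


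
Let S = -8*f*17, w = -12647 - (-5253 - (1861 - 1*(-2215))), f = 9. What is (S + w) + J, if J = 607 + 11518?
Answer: 7583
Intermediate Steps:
w = -3318 (w = -12647 - (-5253 - (1861 + 2215)) = -12647 - (-5253 - 1*4076) = -12647 - (-5253 - 4076) = -12647 - 1*(-9329) = -12647 + 9329 = -3318)
S = -1224 (S = -8*9*17 = -72*17 = -1224)
J = 12125
(S + w) + J = (-1224 - 3318) + 12125 = -4542 + 12125 = 7583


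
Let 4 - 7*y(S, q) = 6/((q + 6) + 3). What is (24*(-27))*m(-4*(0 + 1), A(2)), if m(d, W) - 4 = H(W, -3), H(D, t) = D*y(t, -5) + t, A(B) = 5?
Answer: -12636/7 ≈ -1805.1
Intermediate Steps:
y(S, q) = 4/7 - 6/(7*(9 + q)) (y(S, q) = 4/7 - 6/(7*((q + 6) + 3)) = 4/7 - 6/(7*((6 + q) + 3)) = 4/7 - 6/(7*(9 + q)))
H(D, t) = t + 5*D/14 (H(D, t) = D*(2*(15 + 2*(-5))/(7*(9 - 5))) + t = D*((2/7)*(15 - 10)/4) + t = D*((2/7)*(1/4)*5) + t = D*(5/14) + t = 5*D/14 + t = t + 5*D/14)
m(d, W) = 1 + 5*W/14 (m(d, W) = 4 + (-3 + 5*W/14) = 1 + 5*W/14)
(24*(-27))*m(-4*(0 + 1), A(2)) = (24*(-27))*(1 + (5/14)*5) = -648*(1 + 25/14) = -648*39/14 = -12636/7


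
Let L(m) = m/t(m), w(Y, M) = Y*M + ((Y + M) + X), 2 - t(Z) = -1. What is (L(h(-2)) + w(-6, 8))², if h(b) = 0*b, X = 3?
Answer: 1849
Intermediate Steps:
h(b) = 0
t(Z) = 3 (t(Z) = 2 - 1*(-1) = 2 + 1 = 3)
w(Y, M) = 3 + M + Y + M*Y (w(Y, M) = Y*M + ((Y + M) + 3) = M*Y + ((M + Y) + 3) = M*Y + (3 + M + Y) = 3 + M + Y + M*Y)
L(m) = m/3
(L(h(-2)) + w(-6, 8))² = ((⅓)*0 + (3 + 8 - 6 + 8*(-6)))² = (0 + (3 + 8 - 6 - 48))² = (0 - 43)² = (-43)² = 1849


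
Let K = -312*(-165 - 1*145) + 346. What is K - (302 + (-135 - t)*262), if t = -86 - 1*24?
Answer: 103314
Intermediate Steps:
t = -110 (t = -86 - 24 = -110)
K = 97066 (K = -312*(-165 - 145) + 346 = -312*(-310) + 346 = 96720 + 346 = 97066)
K - (302 + (-135 - t)*262) = 97066 - (302 + (-135 - 1*(-110))*262) = 97066 - (302 + (-135 + 110)*262) = 97066 - (302 - 25*262) = 97066 - (302 - 6550) = 97066 - 1*(-6248) = 97066 + 6248 = 103314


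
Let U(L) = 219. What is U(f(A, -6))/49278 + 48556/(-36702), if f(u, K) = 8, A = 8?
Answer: -397450805/301433526 ≈ -1.3185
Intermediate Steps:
U(f(A, -6))/49278 + 48556/(-36702) = 219/49278 + 48556/(-36702) = 219*(1/49278) + 48556*(-1/36702) = 73/16426 - 24278/18351 = -397450805/301433526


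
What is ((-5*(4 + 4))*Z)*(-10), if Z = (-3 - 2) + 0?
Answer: -2000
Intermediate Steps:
Z = -5 (Z = -5 + 0 = -5)
((-5*(4 + 4))*Z)*(-10) = (-5*(4 + 4)*(-5))*(-10) = (-5*8*(-5))*(-10) = -40*(-5)*(-10) = 200*(-10) = -2000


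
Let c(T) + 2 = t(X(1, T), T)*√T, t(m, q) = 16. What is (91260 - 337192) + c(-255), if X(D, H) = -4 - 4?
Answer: -245934 + 16*I*√255 ≈ -2.4593e+5 + 255.5*I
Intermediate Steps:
X(D, H) = -8
c(T) = -2 + 16*√T
(91260 - 337192) + c(-255) = (91260 - 337192) + (-2 + 16*√(-255)) = -245932 + (-2 + 16*(I*√255)) = -245932 + (-2 + 16*I*√255) = -245934 + 16*I*√255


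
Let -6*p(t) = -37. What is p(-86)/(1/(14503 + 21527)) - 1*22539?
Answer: 199646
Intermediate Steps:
p(t) = 37/6 (p(t) = -⅙*(-37) = 37/6)
p(-86)/(1/(14503 + 21527)) - 1*22539 = 37/(6*(1/(14503 + 21527))) - 1*22539 = 37/(6*(1/36030)) - 22539 = (37/6)*36030 - 22539 = 222185 - 22539 = 199646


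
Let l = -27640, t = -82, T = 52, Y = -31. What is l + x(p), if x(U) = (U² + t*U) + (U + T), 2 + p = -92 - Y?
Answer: -18516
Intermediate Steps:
p = -63 (p = -2 + (-92 - 1*(-31)) = -2 + (-92 + 31) = -2 - 61 = -63)
x(U) = 52 + U² - 81*U (x(U) = (U² - 82*U) + (U + 52) = (U² - 82*U) + (52 + U) = 52 + U² - 81*U)
l + x(p) = -27640 + (52 + (-63)² - 81*(-63)) = -27640 + (52 + 3969 + 5103) = -27640 + 9124 = -18516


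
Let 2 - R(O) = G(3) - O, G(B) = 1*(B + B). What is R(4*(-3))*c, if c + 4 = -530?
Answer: 8544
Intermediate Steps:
c = -534 (c = -4 - 530 = -534)
G(B) = 2*B (G(B) = 1*(2*B) = 2*B)
R(O) = -4 + O (R(O) = 2 - (2*3 - O) = 2 - (6 - O) = 2 + (-6 + O) = -4 + O)
R(4*(-3))*c = (-4 + 4*(-3))*(-534) = (-4 - 12)*(-534) = -16*(-534) = 8544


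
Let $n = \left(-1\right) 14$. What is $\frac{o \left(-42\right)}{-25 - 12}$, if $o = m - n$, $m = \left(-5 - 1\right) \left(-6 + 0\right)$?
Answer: $\frac{2100}{37} \approx 56.757$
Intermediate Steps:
$m = 36$ ($m = \left(-6\right) \left(-6\right) = 36$)
$n = -14$
$o = 50$ ($o = 36 - -14 = 36 + 14 = 50$)
$\frac{o \left(-42\right)}{-25 - 12} = \frac{50 \left(-42\right)}{-25 - 12} = - \frac{2100}{-37} = \left(-2100\right) \left(- \frac{1}{37}\right) = \frac{2100}{37}$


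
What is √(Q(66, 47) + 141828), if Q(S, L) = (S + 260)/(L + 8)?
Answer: √429047630/55 ≈ 376.61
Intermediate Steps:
Q(S, L) = (260 + S)/(8 + L)
√(Q(66, 47) + 141828) = √((260 + 66)/(8 + 47) + 141828) = √(326/55 + 141828) = √(7800866/55) = √429047630/55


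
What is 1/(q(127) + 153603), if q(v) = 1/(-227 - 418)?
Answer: 645/99073934 ≈ 6.5103e-6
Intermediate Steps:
q(v) = -1/645 (q(v) = 1/(-645) = -1/645)
1/(q(127) + 153603) = 1/(-1/645 + 153603) = 1/(99073934/645) = 645/99073934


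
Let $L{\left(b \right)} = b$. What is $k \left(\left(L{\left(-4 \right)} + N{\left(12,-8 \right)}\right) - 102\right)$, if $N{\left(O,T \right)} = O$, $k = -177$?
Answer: $16638$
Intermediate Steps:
$k \left(\left(L{\left(-4 \right)} + N{\left(12,-8 \right)}\right) - 102\right) = - 177 \left(\left(-4 + 12\right) - 102\right) = - 177 \left(8 - 102\right) = \left(-177\right) \left(-94\right) = 16638$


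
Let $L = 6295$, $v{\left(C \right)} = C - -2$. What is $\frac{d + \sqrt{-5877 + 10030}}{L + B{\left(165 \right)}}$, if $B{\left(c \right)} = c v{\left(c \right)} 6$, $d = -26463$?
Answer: $- \frac{26463}{171625} + \frac{\sqrt{4153}}{171625} \approx -0.15382$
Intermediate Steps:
$v{\left(C \right)} = 2 + C$ ($v{\left(C \right)} = C + 2 = 2 + C$)
$B{\left(c \right)} = 6 c \left(2 + c\right)$ ($B{\left(c \right)} = c \left(2 + c\right) 6 = 6 c \left(2 + c\right)$)
$\frac{d + \sqrt{-5877 + 10030}}{L + B{\left(165 \right)}} = \frac{-26463 + \sqrt{-5877 + 10030}}{6295 + 6 \cdot 165 \left(2 + 165\right)} = \frac{-26463 + \sqrt{4153}}{6295 + 6 \cdot 165 \cdot 167} = \frac{-26463 + \sqrt{4153}}{6295 + 165330} = \frac{-26463 + \sqrt{4153}}{171625} = \left(-26463 + \sqrt{4153}\right) \frac{1}{171625} = - \frac{26463}{171625} + \frac{\sqrt{4153}}{171625}$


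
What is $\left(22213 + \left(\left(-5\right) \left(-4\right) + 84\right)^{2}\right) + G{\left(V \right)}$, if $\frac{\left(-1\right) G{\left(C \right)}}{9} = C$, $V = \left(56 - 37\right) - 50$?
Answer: $33308$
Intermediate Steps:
$V = -31$ ($V = 19 - 50 = -31$)
$G{\left(C \right)} = - 9 C$
$\left(22213 + \left(\left(-5\right) \left(-4\right) + 84\right)^{2}\right) + G{\left(V \right)} = \left(22213 + \left(\left(-5\right) \left(-4\right) + 84\right)^{2}\right) - -279 = \left(22213 + \left(20 + 84\right)^{2}\right) + 279 = \left(22213 + 104^{2}\right) + 279 = \left(22213 + 10816\right) + 279 = 33029 + 279 = 33308$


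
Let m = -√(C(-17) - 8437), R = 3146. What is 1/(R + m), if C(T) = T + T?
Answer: 3146/9905787 + I*√8471/9905787 ≈ 0.00031759 + 9.2913e-6*I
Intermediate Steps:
C(T) = 2*T
m = -I*√8471 (m = -√(2*(-17) - 8437) = -√(-34 - 8437) = -√(-8471) = -I*√8471 ≈ -92.038*I)
1/(R + m) = 1/(3146 - I*√8471)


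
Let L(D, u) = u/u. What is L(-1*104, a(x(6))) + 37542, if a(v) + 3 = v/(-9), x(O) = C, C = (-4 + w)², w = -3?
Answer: 37543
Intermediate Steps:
C = 49 (C = (-4 - 3)² = (-7)² = 49)
x(O) = 49
a(v) = -3 - v/9 (a(v) = -3 + v/(-9) = -3 + v*(-⅑) = -3 - v/9)
L(D, u) = 1
L(-1*104, a(x(6))) + 37542 = 1 + 37542 = 37543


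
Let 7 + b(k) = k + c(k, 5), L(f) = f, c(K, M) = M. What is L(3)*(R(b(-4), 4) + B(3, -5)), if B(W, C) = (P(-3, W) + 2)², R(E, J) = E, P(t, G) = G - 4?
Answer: -15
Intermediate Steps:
P(t, G) = -4 + G
b(k) = -2 + k (b(k) = -7 + (k + 5) = -7 + (5 + k) = -2 + k)
B(W, C) = (-2 + W)² (B(W, C) = ((-4 + W) + 2)² = (-2 + W)²)
L(3)*(R(b(-4), 4) + B(3, -5)) = 3*((-2 - 4) + (-2 + 3)²) = 3*(-6 + 1²) = 3*(-6 + 1) = 3*(-5) = -15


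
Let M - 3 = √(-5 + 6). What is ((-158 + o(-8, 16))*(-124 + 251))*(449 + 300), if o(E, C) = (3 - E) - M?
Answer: -14363573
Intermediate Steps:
M = 4 (M = 3 + √(-5 + 6) = 3 + √1 = 3 + 1 = 4)
o(E, C) = -1 - E (o(E, C) = (3 - E) - 1*4 = (3 - E) - 4 = -1 - E)
((-158 + o(-8, 16))*(-124 + 251))*(449 + 300) = ((-158 + (-1 - 1*(-8)))*(-124 + 251))*(449 + 300) = ((-158 + (-1 + 8))*127)*749 = ((-158 + 7)*127)*749 = -151*127*749 = -19177*749 = -14363573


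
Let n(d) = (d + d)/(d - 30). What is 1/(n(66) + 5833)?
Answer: 3/17510 ≈ 0.00017133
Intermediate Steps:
n(d) = 2*d/(-30 + d) (n(d) = (2*d)/(-30 + d) = 2*d/(-30 + d))
1/(n(66) + 5833) = 1/(2*66/(-30 + 66) + 5833) = 1/(2*66/36 + 5833) = 1/(2*66*(1/36) + 5833) = 1/(11/3 + 5833) = 1/(17510/3) = 3/17510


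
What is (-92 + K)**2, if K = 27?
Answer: 4225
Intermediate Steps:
(-92 + K)**2 = (-92 + 27)**2 = (-65)**2 = 4225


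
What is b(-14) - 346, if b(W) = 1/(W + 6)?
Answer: -2769/8 ≈ -346.13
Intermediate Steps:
b(W) = 1/(6 + W)
b(-14) - 346 = 1/(6 - 14) - 346 = 1/(-8) - 346 = -⅛ - 346 = -2769/8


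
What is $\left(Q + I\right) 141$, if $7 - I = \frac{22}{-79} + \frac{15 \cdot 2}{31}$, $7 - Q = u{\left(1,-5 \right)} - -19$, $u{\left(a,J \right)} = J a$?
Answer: $- \frac{238008}{2449} \approx -97.186$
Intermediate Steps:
$Q = -7$ ($Q = 7 - \left(\left(-5\right) 1 - -19\right) = 7 - \left(-5 + 19\right) = 7 - 14 = -7$)
$I = \frac{15455}{2449}$ ($I = 7 - \left(\frac{22}{-79} + \frac{15 \cdot 2}{31}\right) = 7 - \left(22 \left(- \frac{1}{79}\right) + 30 \cdot \frac{1}{31}\right) = 7 - \left(- \frac{22}{79} + \frac{30}{31}\right) = 7 - \frac{1688}{2449} = \frac{15455}{2449} \approx 6.3107$)
$\left(Q + I\right) 141 = \left(-7 + \frac{15455}{2449}\right) 141 = \left(- \frac{1688}{2449}\right) 141 = - \frac{238008}{2449}$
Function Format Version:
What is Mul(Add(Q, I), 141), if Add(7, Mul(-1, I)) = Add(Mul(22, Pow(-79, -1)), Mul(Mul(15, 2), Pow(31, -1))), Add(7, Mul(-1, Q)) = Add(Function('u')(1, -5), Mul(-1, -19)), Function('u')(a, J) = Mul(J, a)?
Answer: Rational(-238008, 2449) ≈ -97.186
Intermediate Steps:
Q = -7 (Q = Add(7, Mul(-1, Add(Mul(-5, 1), Mul(-1, -19)))) = Add(7, Mul(-1, Add(-5, 19))) = Add(7, Mul(-1, 14)) = Add(7, -14) = -7)
I = Rational(15455, 2449) (I = Add(7, Mul(-1, Add(Mul(22, Pow(-79, -1)), Mul(Mul(15, 2), Pow(31, -1))))) = Add(7, Mul(-1, Add(Mul(22, Rational(-1, 79)), Mul(30, Rational(1, 31))))) = Add(7, Mul(-1, Add(Rational(-22, 79), Rational(30, 31)))) = Add(7, Mul(-1, Rational(1688, 2449))) = Add(7, Rational(-1688, 2449)) = Rational(15455, 2449) ≈ 6.3107)
Mul(Add(Q, I), 141) = Mul(Add(-7, Rational(15455, 2449)), 141) = Mul(Rational(-1688, 2449), 141) = Rational(-238008, 2449)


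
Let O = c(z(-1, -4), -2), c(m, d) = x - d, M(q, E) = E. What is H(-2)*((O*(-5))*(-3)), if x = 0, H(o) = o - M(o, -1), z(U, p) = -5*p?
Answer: -30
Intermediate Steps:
H(o) = 1 + o (H(o) = o - 1*(-1) = o + 1 = 1 + o)
c(m, d) = -d (c(m, d) = 0 - d = -d)
O = 2 (O = -1*(-2) = 2)
H(-2)*((O*(-5))*(-3)) = (1 - 2)*((2*(-5))*(-3)) = -(-10)*(-3) = -1*30 = -30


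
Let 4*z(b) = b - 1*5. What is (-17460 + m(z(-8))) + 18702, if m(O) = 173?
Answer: 1415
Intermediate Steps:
z(b) = -5/4 + b/4 (z(b) = (b - 1*5)/4 = (b - 5)/4 = (-5 + b)/4 = -5/4 + b/4)
(-17460 + m(z(-8))) + 18702 = (-17460 + 173) + 18702 = -17287 + 18702 = 1415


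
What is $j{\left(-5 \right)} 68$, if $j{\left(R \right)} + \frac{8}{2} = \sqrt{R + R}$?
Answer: $-272 + 68 i \sqrt{10} \approx -272.0 + 215.03 i$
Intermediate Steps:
$j{\left(R \right)} = -4 + \sqrt{2} \sqrt{R}$ ($j{\left(R \right)} = -4 + \sqrt{R + R} = -4 + \sqrt{2 R} = -4 + \sqrt{2} \sqrt{R}$)
$j{\left(-5 \right)} 68 = \left(-4 + \sqrt{2} \sqrt{-5}\right) 68 = \left(-4 + \sqrt{2} i \sqrt{5}\right) 68 = \left(-4 + i \sqrt{10}\right) 68 = -272 + 68 i \sqrt{10}$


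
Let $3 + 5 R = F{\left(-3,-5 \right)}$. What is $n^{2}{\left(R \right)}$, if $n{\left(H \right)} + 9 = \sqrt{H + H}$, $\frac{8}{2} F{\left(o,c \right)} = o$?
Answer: $\frac{\left(18 - i \sqrt{6}\right)^{2}}{4} \approx 79.5 - 22.045 i$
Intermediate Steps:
$F{\left(o,c \right)} = \frac{o}{4}$
$R = - \frac{3}{4}$ ($R = - \frac{3}{5} + \frac{\frac{1}{4} \left(-3\right)}{5} = - \frac{3}{5} + \frac{1}{5} \left(- \frac{3}{4}\right) = - \frac{3}{5} - \frac{3}{20} = - \frac{3}{4} \approx -0.75$)
$n{\left(H \right)} = -9 + \sqrt{2} \sqrt{H}$ ($n{\left(H \right)} = -9 + \sqrt{H + H} = -9 + \sqrt{2 H} = -9 + \sqrt{2} \sqrt{H}$)
$n^{2}{\left(R \right)} = \left(-9 + \sqrt{2} \sqrt{- \frac{3}{4}}\right)^{2} = \left(-9 + \sqrt{2} \frac{i \sqrt{3}}{2}\right)^{2} = \left(-9 + \frac{i \sqrt{6}}{2}\right)^{2}$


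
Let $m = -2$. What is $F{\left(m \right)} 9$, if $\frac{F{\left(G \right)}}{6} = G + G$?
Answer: $-216$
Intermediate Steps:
$F{\left(G \right)} = 12 G$ ($F{\left(G \right)} = 6 \left(G + G\right) = 6 \cdot 2 G = 12 G$)
$F{\left(m \right)} 9 = 12 \left(-2\right) 9 = \left(-24\right) 9 = -216$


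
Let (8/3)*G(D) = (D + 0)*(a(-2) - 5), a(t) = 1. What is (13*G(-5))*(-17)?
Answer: -3315/2 ≈ -1657.5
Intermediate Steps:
G(D) = -3*D/2 (G(D) = 3*((D + 0)*(1 - 5))/8 = 3*(D*(-4))/8 = 3*(-4*D)/8 = -3*D/2)
(13*G(-5))*(-17) = (13*(-3/2*(-5)))*(-17) = (13*(15/2))*(-17) = (195/2)*(-17) = -3315/2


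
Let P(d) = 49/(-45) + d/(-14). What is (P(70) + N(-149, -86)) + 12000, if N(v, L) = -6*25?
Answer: 532976/45 ≈ 11844.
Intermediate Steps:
N(v, L) = -150
P(d) = -49/45 - d/14 (P(d) = 49*(-1/45) + d*(-1/14) = -49/45 - d/14)
(P(70) + N(-149, -86)) + 12000 = ((-49/45 - 1/14*70) - 150) + 12000 = ((-49/45 - 5) - 150) + 12000 = (-274/45 - 150) + 12000 = -7024/45 + 12000 = 532976/45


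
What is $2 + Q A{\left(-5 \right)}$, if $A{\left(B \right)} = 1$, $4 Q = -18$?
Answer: $- \frac{5}{2} \approx -2.5$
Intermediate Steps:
$Q = - \frac{9}{2}$ ($Q = \frac{1}{4} \left(-18\right) = - \frac{9}{2} \approx -4.5$)
$2 + Q A{\left(-5 \right)} = 2 - \frac{9}{2} = - \frac{5}{2}$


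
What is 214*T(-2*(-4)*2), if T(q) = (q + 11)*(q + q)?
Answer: 184896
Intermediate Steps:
T(q) = 2*q*(11 + q) (T(q) = (11 + q)*(2*q) = 2*q*(11 + q))
214*T(-2*(-4)*2) = 214*(2*(-2*(-4)*2)*(11 - 2*(-4)*2)) = 214*(2*(8*2)*(11 + 8*2)) = 214*(2*16*(11 + 16)) = 214*(2*16*27) = 214*864 = 184896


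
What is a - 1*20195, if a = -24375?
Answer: -44570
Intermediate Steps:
a - 1*20195 = -24375 - 1*20195 = -24375 - 20195 = -44570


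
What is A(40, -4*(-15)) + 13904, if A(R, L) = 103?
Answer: 14007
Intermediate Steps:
A(40, -4*(-15)) + 13904 = 103 + 13904 = 14007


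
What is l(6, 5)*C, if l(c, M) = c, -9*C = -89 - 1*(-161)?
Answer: -48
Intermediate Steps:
C = -8 (C = -(-89 - 1*(-161))/9 = -(-89 + 161)/9 = -1/9*72 = -8)
l(6, 5)*C = 6*(-8) = -48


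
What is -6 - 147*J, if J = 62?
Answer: -9120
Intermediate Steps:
-6 - 147*J = -6 - 147*62 = -6 - 9114 = -9120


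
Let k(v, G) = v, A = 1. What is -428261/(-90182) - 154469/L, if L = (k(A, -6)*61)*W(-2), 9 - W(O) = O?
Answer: -13642960227/60512122 ≈ -225.46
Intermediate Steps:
W(O) = 9 - O
L = 671 (L = (1*61)*(9 - 1*(-2)) = 61*(9 + 2) = 61*11 = 671)
-428261/(-90182) - 154469/L = -428261/(-90182) - 154469/671 = -428261*(-1/90182) - 154469*1/671 = 428261/90182 - 154469/671 = -13642960227/60512122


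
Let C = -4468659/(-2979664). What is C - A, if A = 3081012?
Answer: -9180376071309/2979664 ≈ -3.0810e+6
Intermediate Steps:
C = 4468659/2979664 (C = -4468659*(-1/2979664) = 4468659/2979664 ≈ 1.4997)
C - A = 4468659/2979664 - 1*3081012 = 4468659/2979664 - 3081012 = -9180376071309/2979664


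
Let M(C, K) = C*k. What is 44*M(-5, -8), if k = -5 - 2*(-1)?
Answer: 660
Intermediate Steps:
k = -3 (k = -5 + 2 = -3)
M(C, K) = -3*C (M(C, K) = C*(-3) = -3*C)
44*M(-5, -8) = 44*(-3*(-5)) = 44*15 = 660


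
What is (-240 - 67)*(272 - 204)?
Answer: -20876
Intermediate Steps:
(-240 - 67)*(272 - 204) = -307*68 = -20876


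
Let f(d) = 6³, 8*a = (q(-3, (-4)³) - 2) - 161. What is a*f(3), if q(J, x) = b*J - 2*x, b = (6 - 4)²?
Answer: -1269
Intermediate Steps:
b = 4 (b = 2² = 4)
q(J, x) = -2*x + 4*J (q(J, x) = 4*J - 2*x = -2*x + 4*J)
a = -47/8 (a = (((-2*(-4)³ + 4*(-3)) - 2) - 161)/8 = (((-2*(-64) - 12) - 2) - 161)/8 = (((128 - 12) - 2) - 161)/8 = ((116 - 2) - 161)/8 = (114 - 161)/8 = (⅛)*(-47) = -47/8 ≈ -5.8750)
f(d) = 216
a*f(3) = -47/8*216 = -1269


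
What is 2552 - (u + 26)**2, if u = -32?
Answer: 2516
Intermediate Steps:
2552 - (u + 26)**2 = 2552 - (-32 + 26)**2 = 2552 - 1*(-6)**2 = 2552 - 1*36 = 2552 - 36 = 2516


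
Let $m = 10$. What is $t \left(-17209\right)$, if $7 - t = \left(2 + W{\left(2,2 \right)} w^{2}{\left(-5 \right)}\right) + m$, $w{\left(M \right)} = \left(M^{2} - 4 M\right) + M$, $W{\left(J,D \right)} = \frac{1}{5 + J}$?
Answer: $\frac{28136715}{7} \approx 4.0195 \cdot 10^{6}$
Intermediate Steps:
$w{\left(M \right)} = M^{2} - 3 M$
$t = - \frac{1635}{7}$ ($t = 7 - \left(\left(2 + \frac{\left(- 5 \left(-3 - 5\right)\right)^{2}}{5 + 2}\right) + 10\right) = 7 - \left(\left(2 + \frac{\left(\left(-5\right) \left(-8\right)\right)^{2}}{7}\right) + 10\right) = 7 - \left(\left(2 + \frac{40^{2}}{7}\right) + 10\right) = 7 - \left(\left(2 + \frac{1}{7} \cdot 1600\right) + 10\right) = 7 - \left(\left(2 + \frac{1600}{7}\right) + 10\right) = 7 - \left(\frac{1614}{7} + 10\right) = 7 - \frac{1684}{7} = - \frac{1635}{7} \approx -233.57$)
$t \left(-17209\right) = \left(- \frac{1635}{7}\right) \left(-17209\right) = \frac{28136715}{7}$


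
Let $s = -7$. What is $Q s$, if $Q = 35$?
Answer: $-245$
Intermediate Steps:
$Q s = 35 \left(-7\right) = -245$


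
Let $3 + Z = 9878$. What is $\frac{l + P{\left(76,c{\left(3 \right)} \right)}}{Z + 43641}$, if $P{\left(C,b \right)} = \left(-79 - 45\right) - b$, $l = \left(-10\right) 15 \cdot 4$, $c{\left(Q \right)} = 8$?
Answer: $- \frac{183}{13379} \approx -0.013678$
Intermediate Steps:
$l = -600$ ($l = \left(-150\right) 4 = -600$)
$Z = 9875$ ($Z = -3 + 9878 = 9875$)
$P{\left(C,b \right)} = -124 - b$
$\frac{l + P{\left(76,c{\left(3 \right)} \right)}}{Z + 43641} = \frac{-600 - 132}{9875 + 43641} = \frac{-600 - 132}{53516} = \left(-600 - 132\right) \frac{1}{53516} = \left(-732\right) \frac{1}{53516} = - \frac{183}{13379}$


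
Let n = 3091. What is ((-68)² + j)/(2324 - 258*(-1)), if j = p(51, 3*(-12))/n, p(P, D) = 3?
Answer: 14292787/7980962 ≈ 1.7909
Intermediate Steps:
j = 3/3091 ≈ 0.00097056
((-68)² + j)/(2324 - 258*(-1)) = ((-68)² + 3/3091)/(2324 - 258*(-1)) = (4624 + 3/3091)/(2324 + 258) = (14292787/3091)/2582 = (14292787/3091)*(1/2582) = 14292787/7980962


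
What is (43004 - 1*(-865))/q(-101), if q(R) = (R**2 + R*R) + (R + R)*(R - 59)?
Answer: 14623/17574 ≈ 0.83208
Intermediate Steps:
q(R) = 2*R**2 + 2*R*(-59 + R) (q(R) = (R**2 + R**2) + (2*R)*(-59 + R) = 2*R**2 + 2*R*(-59 + R))
(43004 - 1*(-865))/q(-101) = (43004 - 1*(-865))/((2*(-101)*(-59 + 2*(-101)))) = (43004 + 865)/((2*(-101)*(-59 - 202))) = 43869/((2*(-101)*(-261))) = 43869/52722 = 43869*(1/52722) = 14623/17574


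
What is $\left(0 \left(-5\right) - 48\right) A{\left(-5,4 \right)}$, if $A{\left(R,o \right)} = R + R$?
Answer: $480$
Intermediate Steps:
$A{\left(R,o \right)} = 2 R$
$\left(0 \left(-5\right) - 48\right) A{\left(-5,4 \right)} = \left(0 \left(-5\right) - 48\right) 2 \left(-5\right) = \left(0 - 48\right) \left(-10\right) = \left(-48\right) \left(-10\right) = 480$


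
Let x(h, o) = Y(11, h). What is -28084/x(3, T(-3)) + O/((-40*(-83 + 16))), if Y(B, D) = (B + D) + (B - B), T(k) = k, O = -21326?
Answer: -2698703/1340 ≈ -2014.0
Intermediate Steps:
Y(B, D) = B + D (Y(B, D) = (B + D) + 0 = B + D)
x(h, o) = 11 + h
-28084/x(3, T(-3)) + O/((-40*(-83 + 16))) = -28084/(11 + 3) - 21326*(-1/(40*(-83 + 16))) = -28084/14 - 21326/((-40*(-67))) = -28084*1/14 - 21326/2680 = -2006 - 21326*1/2680 = -2006 - 10663/1340 = -2698703/1340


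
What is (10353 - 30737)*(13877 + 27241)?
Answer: -838149312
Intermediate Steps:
(10353 - 30737)*(13877 + 27241) = -20384*41118 = -838149312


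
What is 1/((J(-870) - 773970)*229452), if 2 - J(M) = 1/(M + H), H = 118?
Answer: -188/33386638983405 ≈ -5.6310e-12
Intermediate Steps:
J(M) = 2 - 1/(118 + M) (J(M) = 2 - 1/(M + 118) = 2 - 1/(118 + M))
1/((J(-870) - 773970)*229452) = 1/((235 + 2*(-870))/(118 - 870) - 773970*229452) = (1/229452)/((235 - 1740)/(-752) - 773970) = (1/229452)/(-1/752*(-1505) - 773970) = (1/229452)/(1505/752 - 773970) = (1/229452)/(-582023935/752) = -752/582023935*1/229452 = -188/33386638983405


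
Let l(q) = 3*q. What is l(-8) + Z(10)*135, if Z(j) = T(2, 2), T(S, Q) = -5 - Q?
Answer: -969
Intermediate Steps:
Z(j) = -7 (Z(j) = -5 - 1*2 = -5 - 2 = -7)
l(-8) + Z(10)*135 = 3*(-8) - 7*135 = -24 - 945 = -969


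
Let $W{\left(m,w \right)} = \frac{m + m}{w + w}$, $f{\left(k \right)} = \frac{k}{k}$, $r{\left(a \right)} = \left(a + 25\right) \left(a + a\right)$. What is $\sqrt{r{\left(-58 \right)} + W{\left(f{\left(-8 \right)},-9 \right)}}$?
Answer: $\frac{\sqrt{34451}}{3} \approx 61.87$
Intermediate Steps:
$r{\left(a \right)} = 2 a \left(25 + a\right)$ ($r{\left(a \right)} = \left(25 + a\right) 2 a = 2 a \left(25 + a\right)$)
$f{\left(k \right)} = 1$
$W{\left(m,w \right)} = \frac{m}{w}$ ($W{\left(m,w \right)} = \frac{2 m}{2 w} = 2 m \frac{1}{2 w} = \frac{m}{w}$)
$\sqrt{r{\left(-58 \right)} + W{\left(f{\left(-8 \right)},-9 \right)}} = \sqrt{2 \left(-58\right) \left(25 - 58\right) + 1 \frac{1}{-9}} = \sqrt{2 \left(-58\right) \left(-33\right) + 1 \left(- \frac{1}{9}\right)} = \sqrt{3828 - \frac{1}{9}} = \sqrt{\frac{34451}{9}} = \frac{\sqrt{34451}}{3}$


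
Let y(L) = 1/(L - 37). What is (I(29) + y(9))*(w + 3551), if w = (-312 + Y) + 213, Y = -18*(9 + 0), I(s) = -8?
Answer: -52875/2 ≈ -26438.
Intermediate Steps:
y(L) = 1/(-37 + L)
Y = -162 (Y = -18*9 = -162)
w = -261 (w = (-312 - 162) + 213 = -474 + 213 = -261)
(I(29) + y(9))*(w + 3551) = (-8 + 1/(-37 + 9))*(-261 + 3551) = (-8 + 1/(-28))*3290 = (-8 - 1/28)*3290 = -225/28*3290 = -52875/2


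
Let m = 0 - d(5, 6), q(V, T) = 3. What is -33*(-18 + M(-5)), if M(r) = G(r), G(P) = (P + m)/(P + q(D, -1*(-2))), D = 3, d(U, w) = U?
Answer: 429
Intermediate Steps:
m = -5 (m = 0 - 1*5 = 0 - 5 = -5)
G(P) = (-5 + P)/(3 + P) (G(P) = (P - 5)/(P + 3) = (-5 + P)/(3 + P))
M(r) = (-5 + r)/(3 + r)
-33*(-18 + M(-5)) = -33*(-18 + (-5 - 5)/(3 - 5)) = -33*(-18 - 10/(-2)) = -33*(-18 - 1/2*(-10)) = -33*(-18 + 5) = -33*(-13) = 429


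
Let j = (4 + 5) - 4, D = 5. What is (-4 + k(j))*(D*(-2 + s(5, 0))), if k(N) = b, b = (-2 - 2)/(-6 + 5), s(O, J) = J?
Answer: 0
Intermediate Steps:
j = 5 (j = 9 - 4 = 5)
b = 4 (b = -4/(-1) = -4*(-1) = 4)
k(N) = 4
(-4 + k(j))*(D*(-2 + s(5, 0))) = (-4 + 4)*(5*(-2 + 0)) = 0*(5*(-2)) = 0*(-10) = 0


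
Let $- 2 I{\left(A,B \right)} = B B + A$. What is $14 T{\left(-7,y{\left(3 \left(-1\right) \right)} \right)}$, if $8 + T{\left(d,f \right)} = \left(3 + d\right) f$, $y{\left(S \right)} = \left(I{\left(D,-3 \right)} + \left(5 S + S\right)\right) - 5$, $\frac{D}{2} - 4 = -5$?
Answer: $1372$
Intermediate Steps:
$D = -2$ ($D = 8 + 2 \left(-5\right) = 8 - 10 = -2$)
$I{\left(A,B \right)} = - \frac{A}{2} - \frac{B^{2}}{2}$ ($I{\left(A,B \right)} = - \frac{B B + A}{2} = - \frac{B^{2} + A}{2} = - \frac{A + B^{2}}{2} = - \frac{A}{2} - \frac{B^{2}}{2}$)
$y{\left(S \right)} = - \frac{17}{2} + 6 S$ ($y{\left(S \right)} = \left(\left(\left(- \frac{1}{2}\right) \left(-2\right) - \frac{\left(-3\right)^{2}}{2}\right) + \left(5 S + S\right)\right) - 5 = \left(\left(1 - \frac{9}{2}\right) + 6 S\right) - 5 = \left(- \frac{7}{2} + 6 S\right) - 5 = - \frac{17}{2} + 6 S$)
$T{\left(d,f \right)} = -8 + f \left(3 + d\right)$ ($T{\left(d,f \right)} = -8 + \left(3 + d\right) f = -8 + f \left(3 + d\right)$)
$14 T{\left(-7,y{\left(3 \left(-1\right) \right)} \right)} = 14 \left(-8 + 3 \left(- \frac{17}{2} + 6 \cdot 3 \left(-1\right)\right) - 7 \left(- \frac{17}{2} + 6 \cdot 3 \left(-1\right)\right)\right) = 14 \left(-8 + 3 \left(- \frac{17}{2} + 6 \left(-3\right)\right) - 7 \left(- \frac{17}{2} + 6 \left(-3\right)\right)\right) = 14 \left(-8 + 3 \left(- \frac{17}{2} - 18\right) - 7 \left(- \frac{17}{2} - 18\right)\right) = 14 \left(-8 + 3 \left(- \frac{53}{2}\right) - - \frac{371}{2}\right) = 14 \left(-8 - \frac{159}{2} + \frac{371}{2}\right) = 14 \cdot 98 = 1372$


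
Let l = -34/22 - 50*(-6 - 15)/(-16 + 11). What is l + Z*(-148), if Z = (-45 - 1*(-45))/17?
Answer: -2327/11 ≈ -211.55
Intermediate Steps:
Z = 0 (Z = (-45 + 45)*(1/17) = 0*(1/17) = 0)
l = -2327/11 (l = -34*1/22 - 50/((-5/(-21))) = -17/11 - 50/((-5*(-1/21))) = -17/11 - 50/5/21 = -17/11 - 50*21/5 = -17/11 - 210 = -2327/11 ≈ -211.55)
l + Z*(-148) = -2327/11 + 0*(-148) = -2327/11 + 0 = -2327/11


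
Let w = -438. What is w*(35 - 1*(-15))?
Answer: -21900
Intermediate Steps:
w*(35 - 1*(-15)) = -438*(35 - 1*(-15)) = -438*(35 + 15) = -438*50 = -21900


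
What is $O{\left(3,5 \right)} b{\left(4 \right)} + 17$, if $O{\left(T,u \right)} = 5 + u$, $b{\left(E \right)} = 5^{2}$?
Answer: $267$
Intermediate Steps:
$b{\left(E \right)} = 25$
$O{\left(3,5 \right)} b{\left(4 \right)} + 17 = \left(5 + 5\right) 25 + 17 = 10 \cdot 25 + 17 = 250 + 17 = 267$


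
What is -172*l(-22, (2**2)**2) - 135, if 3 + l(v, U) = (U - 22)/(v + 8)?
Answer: 2151/7 ≈ 307.29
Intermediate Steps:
l(v, U) = -3 + (-22 + U)/(8 + v) (l(v, U) = -3 + (U - 22)/(v + 8) = -3 + (-22 + U)/(8 + v))
-172*l(-22, (2**2)**2) - 135 = -172*(-46 + (2**2)**2 - 3*(-22))/(8 - 22) - 135 = -172*(-46 + 4**2 + 66)/(-14) - 135 = -(-86)*(-46 + 16 + 66)/7 - 135 = -(-86)*36/7 - 135 = -172*(-18/7) - 135 = 3096/7 - 135 = 2151/7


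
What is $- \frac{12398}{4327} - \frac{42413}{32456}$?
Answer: $- \frac{585910539}{140437112} \approx -4.1721$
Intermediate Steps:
$- \frac{12398}{4327} - \frac{42413}{32456} = - \frac{585910539}{140437112}$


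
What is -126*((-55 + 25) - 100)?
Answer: 16380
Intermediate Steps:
-126*((-55 + 25) - 100) = -126*(-30 - 100) = -126*(-130) = 16380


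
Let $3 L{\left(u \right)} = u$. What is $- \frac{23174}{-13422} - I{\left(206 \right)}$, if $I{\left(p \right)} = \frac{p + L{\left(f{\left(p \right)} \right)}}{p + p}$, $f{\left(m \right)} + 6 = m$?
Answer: $\frac{490663}{460822} \approx 1.0648$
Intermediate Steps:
$f{\left(m \right)} = -6 + m$
$L{\left(u \right)} = \frac{u}{3}$
$I{\left(p \right)} = \frac{-2 + \frac{4 p}{3}}{2 p}$ ($I{\left(p \right)} = \frac{p + \frac{-6 + p}{3}}{p + p} = \frac{p + \left(-2 + \frac{p}{3}\right)}{2 p} = \left(-2 + \frac{4 p}{3}\right) \frac{1}{2 p} = \frac{-2 + \frac{4 p}{3}}{2 p}$)
$- \frac{23174}{-13422} - I{\left(206 \right)} = - \frac{23174}{-13422} - \left(\frac{2}{3} - \frac{1}{206}\right) = \left(-23174\right) \left(- \frac{1}{13422}\right) - \left(\frac{2}{3} - \frac{1}{206}\right) = \frac{11587}{6711} - \left(\frac{2}{3} - \frac{1}{206}\right) = \frac{11587}{6711} - \frac{409}{618} = \frac{490663}{460822}$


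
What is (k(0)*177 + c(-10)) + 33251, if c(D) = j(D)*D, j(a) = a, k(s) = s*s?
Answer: 33351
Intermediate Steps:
k(s) = s**2
c(D) = D**2 (c(D) = D*D = D**2)
(k(0)*177 + c(-10)) + 33251 = (0**2*177 + (-10)**2) + 33251 = (0*177 + 100) + 33251 = (0 + 100) + 33251 = 100 + 33251 = 33351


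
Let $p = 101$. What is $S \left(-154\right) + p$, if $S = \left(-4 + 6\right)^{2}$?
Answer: $-515$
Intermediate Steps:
$S = 4$ ($S = 2^{2} = 4$)
$S \left(-154\right) + p = 4 \left(-154\right) + 101 = -616 + 101 = -515$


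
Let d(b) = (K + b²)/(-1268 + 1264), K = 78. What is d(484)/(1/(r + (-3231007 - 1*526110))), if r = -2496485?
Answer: 366357892767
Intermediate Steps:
d(b) = -39/2 - b²/4 (d(b) = (78 + b²)/(-1268 + 1264) = (78 + b²)/(-4) = (78 + b²)*(-¼) = -39/2 - b²/4)
d(484)/(1/(r + (-3231007 - 1*526110))) = (-39/2 - ¼*484²)/(1/(-2496485 + (-3231007 - 1*526110))) = (-39/2 - ¼*234256)/(1/(-2496485 + (-3231007 - 526110))) = (-39/2 - 58564)/(1/(-2496485 - 3757117)) = -117167/(2*(1/(-6253602))) = -117167/(2*(-1/6253602)) = -117167/2*(-6253602) = 366357892767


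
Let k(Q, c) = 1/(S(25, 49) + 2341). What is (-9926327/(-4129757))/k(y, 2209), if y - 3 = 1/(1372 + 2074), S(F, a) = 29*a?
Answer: 37342842174/4129757 ≈ 9042.4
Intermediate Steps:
y = 10339/3446 (y = 3 + 1/(1372 + 2074) = 3 + 1/3446 = 10339/3446 ≈ 3.0003)
k(Q, c) = 1/3762 (k(Q, c) = 1/(29*49 + 2341) = 1/(1421 + 2341) = 1/3762)
(-9926327/(-4129757))/k(y, 2209) = (-9926327/(-4129757))/(1/3762) = -9926327*(-1/4129757)*3762 = (9926327/4129757)*3762 = 37342842174/4129757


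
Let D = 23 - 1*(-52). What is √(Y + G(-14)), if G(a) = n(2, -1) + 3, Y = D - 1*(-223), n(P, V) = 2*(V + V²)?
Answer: √301 ≈ 17.349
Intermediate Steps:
D = 75 (D = 23 + 52 = 75)
n(P, V) = 2*V + 2*V²
Y = 298 (Y = 75 - 1*(-223) = 75 + 223 = 298)
G(a) = 3 (G(a) = 2*(-1)*(1 - 1) + 3 = 2*(-1)*0 + 3 = 0 + 3 = 3)
√(Y + G(-14)) = √(298 + 3) = √301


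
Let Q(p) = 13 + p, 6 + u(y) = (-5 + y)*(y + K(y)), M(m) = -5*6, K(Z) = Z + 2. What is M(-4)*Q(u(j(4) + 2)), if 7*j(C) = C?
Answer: 15210/49 ≈ 310.41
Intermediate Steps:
j(C) = C/7
K(Z) = 2 + Z
M(m) = -30
u(y) = -6 + (-5 + y)*(2 + 2*y) (u(y) = -6 + (-5 + y)*(y + (2 + y)) = -6 + (-5 + y)*(2 + 2*y))
M(-4)*Q(u(j(4) + 2)) = -30*(13 + (-16 - 8*((⅐)*4 + 2) + 2*((⅐)*4 + 2)²)) = -30*(13 + (-16 - 8*(4/7 + 2) + 2*(4/7 + 2)²)) = -30*(13 + (-16 - 8*18/7 + 2*(18/7)²)) = -30*(13 + (-16 - 144/7 + 2*(324/49))) = -30*(13 + (-16 - 144/7 + 648/49)) = -30*(13 - 1144/49) = -30*(-507/49) = 15210/49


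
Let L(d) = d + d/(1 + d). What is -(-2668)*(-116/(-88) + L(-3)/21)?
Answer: 256128/77 ≈ 3326.3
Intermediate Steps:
L(d) = d + d/(1 + d)
-(-2668)*(-116/(-88) + L(-3)/21) = -(-2668)*(-116/(-88) - 3*(2 - 3)/(1 - 3)/21) = -(-2668)*(-116*(-1/88) - 3*(-1)/(-2)*(1/21)) = -(-2668)*(29/22 - 3*(-½)*(-1)*(1/21)) = -(-2668)*(29/22 - 3/2*1/21) = -(-2668)*(29/22 - 1/14) = -(-2668)*96/77 = -1*(-256128/77) = 256128/77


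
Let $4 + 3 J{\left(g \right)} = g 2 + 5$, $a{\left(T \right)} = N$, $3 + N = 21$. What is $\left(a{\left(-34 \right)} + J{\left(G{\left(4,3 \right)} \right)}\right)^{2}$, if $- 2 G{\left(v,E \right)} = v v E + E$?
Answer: $\frac{16}{9} \approx 1.7778$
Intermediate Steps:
$G{\left(v,E \right)} = - \frac{E}{2} - \frac{E v^{2}}{2}$ ($G{\left(v,E \right)} = - \frac{v v E + E}{2} = - \frac{v^{2} E + E}{2} = - \frac{E v^{2} + E}{2} = - \frac{E + E v^{2}}{2} = - \frac{E}{2} - \frac{E v^{2}}{2}$)
$N = 18$ ($N = -3 + 21 = 18$)
$a{\left(T \right)} = 18$
$J{\left(g \right)} = \frac{1}{3} + \frac{2 g}{3}$ ($J{\left(g \right)} = - \frac{4}{3} + \frac{g 2 + 5}{3} = - \frac{4}{3} + \frac{2 g + 5}{3} = - \frac{4}{3} + \frac{5 + 2 g}{3} = - \frac{4}{3} + \left(\frac{5}{3} + \frac{2 g}{3}\right) = \frac{1}{3} + \frac{2 g}{3}$)
$\left(a{\left(-34 \right)} + J{\left(G{\left(4,3 \right)} \right)}\right)^{2} = \left(18 + \left(\frac{1}{3} + \frac{2 \left(\left(- \frac{1}{2}\right) 3 \left(1 + 4^{2}\right)\right)}{3}\right)\right)^{2} = \left(18 + \left(\frac{1}{3} + \frac{2 \left(\left(- \frac{1}{2}\right) 3 \left(1 + 16\right)\right)}{3}\right)\right)^{2} = \left(18 + \left(\frac{1}{3} + \frac{2 \left(\left(- \frac{1}{2}\right) 3 \cdot 17\right)}{3}\right)\right)^{2} = \left(18 + \left(\frac{1}{3} + \frac{2}{3} \left(- \frac{51}{2}\right)\right)\right)^{2} = \left(18 + \left(\frac{1}{3} - 17\right)\right)^{2} = \left(18 - \frac{50}{3}\right)^{2} = \left(\frac{4}{3}\right)^{2} = \frac{16}{9}$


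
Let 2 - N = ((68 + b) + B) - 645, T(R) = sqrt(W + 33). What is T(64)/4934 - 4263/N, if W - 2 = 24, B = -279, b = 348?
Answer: -1421/170 + sqrt(59)/4934 ≈ -8.3573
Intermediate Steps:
W = 26 (W = 2 + 24 = 26)
T(R) = sqrt(59) (T(R) = sqrt(26 + 33) = sqrt(59))
N = 510 (N = 2 - (((68 + 348) - 279) - 645) = 2 - ((416 - 279) - 645) = 2 - (137 - 645) = 2 - 1*(-508) = 2 + 508 = 510)
T(64)/4934 - 4263/N = sqrt(59)/4934 - 4263/510 = sqrt(59)*(1/4934) - 4263*1/510 = sqrt(59)/4934 - 1421/170 = -1421/170 + sqrt(59)/4934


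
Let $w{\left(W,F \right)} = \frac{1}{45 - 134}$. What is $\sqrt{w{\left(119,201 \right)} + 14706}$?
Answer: $\frac{\sqrt{116486137}}{89} \approx 121.27$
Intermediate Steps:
$w{\left(W,F \right)} = - \frac{1}{89}$ ($w{\left(W,F \right)} = \frac{1}{-89} = - \frac{1}{89}$)
$\sqrt{w{\left(119,201 \right)} + 14706} = \sqrt{- \frac{1}{89} + 14706} = \sqrt{\frac{1308833}{89}} = \frac{\sqrt{116486137}}{89}$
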